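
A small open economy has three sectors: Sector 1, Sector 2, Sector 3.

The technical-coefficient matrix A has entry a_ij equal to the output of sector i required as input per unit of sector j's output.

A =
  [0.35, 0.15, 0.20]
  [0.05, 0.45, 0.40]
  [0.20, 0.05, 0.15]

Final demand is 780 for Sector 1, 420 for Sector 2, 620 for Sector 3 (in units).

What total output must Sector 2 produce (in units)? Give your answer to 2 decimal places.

I − A =
  [   0.65    -0.15    -0.20]
  [  -0.05     0.55    -0.40]
  [  -0.20    -0.05     0.85]
Cofactors of I−A, C_ij = (−1)^(i+j)·(minor ij) (rows/columns in the sector order above):
  C_11 = (0.55)(0.85) − (-0.40)(-0.05) = 0.4475
  C_12 = −[(-0.05)(0.85) − (-0.40)(-0.20)] = 0.1225
  C_13 = (-0.05)(-0.05) − (0.55)(-0.20) = 0.1125
  C_21 = −[(-0.15)(0.85) − (-0.20)(-0.05)] = 0.1375
  C_22 = (0.65)(0.85) − (-0.20)(-0.20) = 0.5125
  C_23 = −[(0.65)(-0.05) − (-0.15)(-0.20)] = 0.0625
  C_31 = (-0.15)(-0.40) − (-0.20)(0.55) = 0.1700
  C_32 = −[(0.65)(-0.40) − (-0.20)(-0.05)] = 0.2700
  C_33 = (0.65)(0.55) − (-0.15)(-0.05) = 0.3500
det(I−A) = Σ_j (I−A)_1j·C_1j = (0.65)(0.4475) + (-0.15)(0.1225) + (-0.20)(0.1125) = 0.2500
adj(I−A) = Cᵀ =
  [ 0.4475   0.1375   0.1700]
  [ 0.1225   0.5125   0.2700]
  [ 0.1125   0.0625   0.3500]
(I − A)⁻¹ = adj(I−A) / det(I−A) ≈
  [   1.7900     0.5500     0.6800]
  [   0.4900     2.0500     1.0800]
  [   0.4500     0.2500     1.4000]
x = (I − A)⁻¹ d = adj(I−A)·d / det(I−A), with det(I−A) = 0.2500:
  x_1 = (0.4475·780 + 0.1375·420 + 0.1700·620) / 0.2500 = 512.20 / 0.2500 = 2048.80
  x_2 = (0.1225·780 + 0.5125·420 + 0.2700·620) / 0.2500 = 478.20 / 0.2500 = 1912.80
  x_3 = (0.1125·780 + 0.0625·420 + 0.3500·620) / 0.2500 = 331.00 / 0.2500 = 1324.00

x_2 = 1912.80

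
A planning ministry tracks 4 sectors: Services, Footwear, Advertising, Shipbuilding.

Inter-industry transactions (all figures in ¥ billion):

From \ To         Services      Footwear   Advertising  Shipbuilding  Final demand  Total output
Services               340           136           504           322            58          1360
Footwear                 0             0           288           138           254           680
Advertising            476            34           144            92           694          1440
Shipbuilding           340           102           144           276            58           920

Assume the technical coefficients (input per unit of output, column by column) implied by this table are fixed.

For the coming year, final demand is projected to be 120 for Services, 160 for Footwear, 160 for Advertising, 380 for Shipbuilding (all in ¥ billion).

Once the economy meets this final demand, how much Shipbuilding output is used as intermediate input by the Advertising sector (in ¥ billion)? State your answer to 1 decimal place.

Technical coefficients a_ij = z_ij / X_j:
  a_11 = 340/1360 = 0.25, a_21 = 0/1360 = 0.00, a_31 = 476/1360 = 0.35, a_41 = 340/1360 = 0.25
  a_12 = 136/680 = 0.20, a_22 = 0/680 = 0.00, a_32 = 34/680 = 0.05, a_42 = 102/680 = 0.15
  a_13 = 504/1440 = 0.35, a_23 = 288/1440 = 0.20, a_33 = 144/1440 = 0.10, a_43 = 144/1440 = 0.10
  a_14 = 322/920 = 0.35, a_24 = 138/920 = 0.15, a_34 = 92/920 = 0.10, a_44 = 276/920 = 0.30
I − A =
  [   0.75    -0.20    -0.35    -0.35]
  [   0.00     1.00    -0.20    -0.15]
  [  -0.35    -0.05     0.90    -0.10]
  [  -0.25    -0.15    -0.10     0.70]
Compute the cofactors C_ij = (−1)^(i+j)·(3×3 minor ij) of I−A; the adjugate is their transpose:
adj(I−A) = Cᵀ =
  [ 0.589000   0.190500   0.313625   0.380125]
  [ 0.093000   0.279500   0.111875   0.122375]
  [ 0.264000   0.105500   0.413125   0.213625]
  [ 0.268000   0.143000   0.195000   0.531000]
det(I−A) = Σ_j (I−A)_1j·C_1j = (0.75)(0.589000) + (-0.20)(0.093000) + (-0.35)(0.264000) + (-0.35)(0.268000) = 0.23695
(I − A)⁻¹ = adj(I−A) / det(I−A) ≈
  [   2.4858     0.8040     1.3236     1.6042]
  [   0.3925     1.1796     0.4721     0.5165]
  [   1.1142     0.4452     1.7435     0.9016]
  [   1.1310     0.6035     0.8230     2.2410]
First solve x = (I − A)⁻¹ d = adj(I−A)·d / det(I−A); in particular x_3 = (0.264000·120 + 0.105500·160 + 0.413125·160 + 0.213625·380) / 0.23695 = 195.8375 / 0.23695 ≈ 826.493.
Intermediate flow from 4 to 3: z_43 = a_43 · x_3 = 0.10 × 195.8375 / 0.23695 = 19.58375 / 0.23695 ≈ 82.6.

z_43 = 82.6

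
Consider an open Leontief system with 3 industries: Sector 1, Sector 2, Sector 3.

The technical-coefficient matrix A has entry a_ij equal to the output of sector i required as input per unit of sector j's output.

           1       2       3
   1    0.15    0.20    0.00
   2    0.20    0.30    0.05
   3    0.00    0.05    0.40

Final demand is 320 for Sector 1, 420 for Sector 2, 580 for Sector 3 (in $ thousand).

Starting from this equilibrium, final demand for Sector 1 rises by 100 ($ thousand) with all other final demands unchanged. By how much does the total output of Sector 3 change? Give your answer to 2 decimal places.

Δx_3 = 3.02

I − A =
  [   0.85    -0.20     0.00]
  [  -0.20     0.70    -0.05]
  [   0.00    -0.05     0.60]
Cofactors of I−A, C_ij = (−1)^(i+j)·(minor ij) (rows/columns in the sector order above):
  C_11 = (0.70)(0.60) − (-0.05)(-0.05) = 0.4175
  C_12 = −[(-0.20)(0.60) − (-0.05)(0.00)] = 0.1200
  C_13 = (-0.20)(-0.05) − (0.70)(0.00) = 0.0100
  C_21 = −[(-0.20)(0.60) − (0.00)(-0.05)] = 0.1200
  C_22 = (0.85)(0.60) − (0.00)(0.00) = 0.5100
  C_23 = −[(0.85)(-0.05) − (-0.20)(0.00)] = 0.0425
  C_31 = (-0.20)(-0.05) − (0.00)(0.70) = 0.0100
  C_32 = −[(0.85)(-0.05) − (0.00)(-0.20)] = 0.0425
  C_33 = (0.85)(0.70) − (-0.20)(-0.20) = 0.5550
det(I−A) = Σ_j (I−A)_1j·C_1j = (0.85)(0.4175) + (-0.20)(0.1200) + (0.00)(0.0100) = 0.330875
adj(I−A) = Cᵀ =
  [ 0.4175   0.1200   0.0100]
  [ 0.1200   0.5100   0.0425]
  [ 0.0100   0.0425   0.5550]
(I − A)⁻¹ = adj(I−A) / det(I−A) ≈
  [   1.2618     0.3627     0.0302]
  [   0.3627     1.5414     0.1284]
  [   0.0302     0.1284     1.6774]
Δx = (I − A)⁻¹ Δd with Δd having +100 in the Sector 1 component and 0 elsewhere.
So Δx_3 = L_31 · (+100), where L_31 = adj(I−A)_31 / det(I−A) = 0.0100 / 0.330875.
Δx_3 = 0.0100 × (+100) / 0.330875 = 1.00 / 0.330875 ≈ 3.02.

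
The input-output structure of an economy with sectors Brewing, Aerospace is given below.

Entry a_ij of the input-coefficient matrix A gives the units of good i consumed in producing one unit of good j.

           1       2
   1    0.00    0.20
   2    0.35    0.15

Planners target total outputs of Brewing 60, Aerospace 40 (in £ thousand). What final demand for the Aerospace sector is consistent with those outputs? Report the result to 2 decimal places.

d_2 = 13.00

I − A =
  [   1.00    -0.20]
  [  -0.35     0.85]
d = (I − A) x:
  d_1 = (+1.00)·60 + (-0.20)·40 = 52.00
  d_2 = (-0.35)·60 + (+0.85)·40 = 13.00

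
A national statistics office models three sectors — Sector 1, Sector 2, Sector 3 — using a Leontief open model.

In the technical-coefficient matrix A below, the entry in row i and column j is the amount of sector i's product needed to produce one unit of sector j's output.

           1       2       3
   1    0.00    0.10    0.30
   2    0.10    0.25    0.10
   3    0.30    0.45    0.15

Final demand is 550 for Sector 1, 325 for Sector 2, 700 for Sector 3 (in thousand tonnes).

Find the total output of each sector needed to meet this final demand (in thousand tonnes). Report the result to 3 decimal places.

x_1 = 1123.750, x_2 = 802.500, x_3 = 1645.000

I − A =
  [   1.00    -0.10    -0.30]
  [  -0.10     0.75    -0.10]
  [  -0.30    -0.45     0.85]
Cofactors of I−A, C_ij = (−1)^(i+j)·(minor ij) (rows/columns in the sector order above):
  C_11 = (0.75)(0.85) − (-0.10)(-0.45) = 0.5925
  C_12 = −[(-0.10)(0.85) − (-0.10)(-0.30)] = 0.1150
  C_13 = (-0.10)(-0.45) − (0.75)(-0.30) = 0.2700
  C_21 = −[(-0.10)(0.85) − (-0.30)(-0.45)] = 0.2200
  C_22 = (1.00)(0.85) − (-0.30)(-0.30) = 0.7600
  C_23 = −[(1.00)(-0.45) − (-0.10)(-0.30)] = 0.4800
  C_31 = (-0.10)(-0.10) − (-0.30)(0.75) = 0.2350
  C_32 = −[(1.00)(-0.10) − (-0.30)(-0.10)] = 0.1300
  C_33 = (1.00)(0.75) − (-0.10)(-0.10) = 0.7400
det(I−A) = Σ_j (I−A)_1j·C_1j = (1.00)(0.5925) + (-0.10)(0.1150) + (-0.30)(0.2700) = 0.5000
adj(I−A) = Cᵀ =
  [ 0.5925   0.2200   0.2350]
  [ 0.1150   0.7600   0.1300]
  [ 0.2700   0.4800   0.7400]
(I − A)⁻¹ = adj(I−A) / det(I−A) ≈
  [   1.1850     0.4400     0.4700]
  [   0.2300     1.5200     0.2600]
  [   0.5400     0.9600     1.4800]
x = (I − A)⁻¹ d = adj(I−A)·d / det(I−A), with det(I−A) = 0.5000:
  x_1 = (0.5925·550 + 0.2200·325 + 0.2350·700) / 0.5000 = 561.875 / 0.5000 = 1123.750
  x_2 = (0.1150·550 + 0.7600·325 + 0.1300·700) / 0.5000 = 401.25 / 0.5000 = 802.500
  x_3 = (0.2700·550 + 0.4800·325 + 0.7400·700) / 0.5000 = 822.50 / 0.5000 = 1645.000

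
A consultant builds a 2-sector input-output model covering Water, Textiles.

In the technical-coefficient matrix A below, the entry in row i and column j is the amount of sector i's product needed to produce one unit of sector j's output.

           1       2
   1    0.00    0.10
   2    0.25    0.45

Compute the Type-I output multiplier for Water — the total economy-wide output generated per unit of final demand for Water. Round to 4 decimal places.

I − A =
  [   1.00    -0.10]
  [  -0.25     0.55]
det(I−A) = (1.00)(0.55) − (-0.10)(-0.25) = 0.5250
adj(I−A) = [[0.55, 0.10], [0.25, 1.00]]
(I − A)⁻¹ = adj(I−A) / det(I−A) ≈
  [   1.04762     0.19048]
  [   0.47619     1.90476]
The output multiplier for sector j is the column-j sum of the Leontief inverse (I − A)⁻¹ = adj(I−A) / det(I−A).
Column 1 of adj(I−A): (0.55, 0.25); det(I−A) = 0.5250.
m_1 = (0.55 + 0.25) / 0.5250 = 0.80 / 0.5250 ≈ 1.5238.

m_1 = 1.5238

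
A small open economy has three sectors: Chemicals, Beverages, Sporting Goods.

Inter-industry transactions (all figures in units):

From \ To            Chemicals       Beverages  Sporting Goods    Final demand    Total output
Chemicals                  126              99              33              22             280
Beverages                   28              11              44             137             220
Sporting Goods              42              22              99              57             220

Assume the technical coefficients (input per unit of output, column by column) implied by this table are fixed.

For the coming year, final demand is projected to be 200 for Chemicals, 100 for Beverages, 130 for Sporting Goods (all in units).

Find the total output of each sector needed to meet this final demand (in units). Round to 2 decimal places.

x_C = 729.27, x_B = 284.55, x_S = 486.99

Technical coefficients a_ij = z_ij / X_j:
  a_CC = 126/280 = 0.45, a_BC = 28/280 = 0.10, a_SC = 42/280 = 0.15
  a_CB = 99/220 = 0.45, a_BB = 11/220 = 0.05, a_SB = 22/220 = 0.10
  a_CS = 33/220 = 0.15, a_BS = 44/220 = 0.20, a_SS = 99/220 = 0.45
I − A =
  [   0.55    -0.45    -0.15]
  [  -0.10     0.95    -0.20]
  [  -0.15    -0.10     0.55]
Cofactors of I−A, C_ij = (−1)^(i+j)·(minor ij) (rows/columns in the sector order above):
  C_11 = (0.95)(0.55) − (-0.20)(-0.10) = 0.5025
  C_12 = −[(-0.10)(0.55) − (-0.20)(-0.15)] = 0.0850
  C_13 = (-0.10)(-0.10) − (0.95)(-0.15) = 0.1525
  C_21 = −[(-0.45)(0.55) − (-0.15)(-0.10)] = 0.2625
  C_22 = (0.55)(0.55) − (-0.15)(-0.15) = 0.2800
  C_23 = −[(0.55)(-0.10) − (-0.45)(-0.15)] = 0.1225
  C_31 = (-0.45)(-0.20) − (-0.15)(0.95) = 0.2325
  C_32 = −[(0.55)(-0.20) − (-0.15)(-0.10)] = 0.1250
  C_33 = (0.55)(0.95) − (-0.45)(-0.10) = 0.4775
det(I−A) = Σ_j (I−A)_1j·C_1j = (0.55)(0.5025) + (-0.45)(0.0850) + (-0.15)(0.1525) = 0.21525
adj(I−A) = Cᵀ =
  [ 0.5025   0.2625   0.2325]
  [ 0.0850   0.2800   0.1250]
  [ 0.1525   0.1225   0.4775]
(I − A)⁻¹ = adj(I−A) / det(I−A) ≈
  [   2.3345     1.2195     1.0801]
  [   0.3949     1.3008     0.5807]
  [   0.7085     0.5691     2.2184]
x = (I − A)⁻¹ d = adj(I−A)·d / det(I−A), with det(I−A) = 0.21525:
  x_C = (0.5025·200 + 0.2625·100 + 0.2325·130) / 0.21525 = 156.975 / 0.21525 ≈ 729.27
  x_B = (0.0850·200 + 0.2800·100 + 0.1250·130) / 0.21525 = 61.25 / 0.21525 ≈ 284.55
  x_S = (0.1525·200 + 0.1225·100 + 0.4775·130) / 0.21525 = 104.825 / 0.21525 ≈ 486.99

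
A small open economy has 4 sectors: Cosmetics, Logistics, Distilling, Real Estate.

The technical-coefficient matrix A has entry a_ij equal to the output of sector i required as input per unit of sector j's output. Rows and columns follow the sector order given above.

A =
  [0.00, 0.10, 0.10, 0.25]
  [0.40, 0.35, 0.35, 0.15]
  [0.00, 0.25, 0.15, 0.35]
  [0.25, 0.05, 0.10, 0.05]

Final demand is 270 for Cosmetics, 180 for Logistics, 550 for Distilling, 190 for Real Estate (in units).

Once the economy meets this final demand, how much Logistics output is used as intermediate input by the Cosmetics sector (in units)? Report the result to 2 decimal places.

I − A =
  [   1.00    -0.10    -0.10    -0.25]
  [  -0.40     0.65    -0.35    -0.15]
  [   0.00    -0.25     0.85    -0.35]
  [  -0.25    -0.05    -0.10     0.95]
Compute the cofactors C_ij = (−1)^(i+j)·(3×3 minor ij) of I−A; the adjugate is their transpose:
adj(I−A) = Cᵀ =
  [ 0.402750   0.119625   0.116375   0.167750]
  [ 0.371500   0.710625   0.377375   0.349000]
  [ 0.168250   0.248125   0.522625   0.276000]
  [ 0.143250   0.095000   0.105500   0.421000]
det(I−A) = Σ_j (I−A)_1j·C_1j = (1.00)(0.402750) + (-0.10)(0.371500) + (-0.10)(0.168250) + (-0.25)(0.143250) = 0.3129625
(I − A)⁻¹ = adj(I−A) / det(I−A) ≈
  [   1.2869     0.3822     0.3718     0.5360]
  [   1.1870     2.2706     1.2058     1.1151]
  [   0.5376     0.7928     1.6699     0.8819]
  [   0.4577     0.3036     0.3371     1.3452]
First solve x = (I − A)⁻¹ d = adj(I−A)·d / det(I−A); in particular x_C = (0.402750·270 + 0.119625·180 + 0.116375·550 + 0.167750·190) / 0.3129625 = 226.15375 / 0.3129625 ≈ 722.6225.
Intermediate flow from L to C: z_LC = a_LC · x_C = 0.40 × 226.15375 / 0.3129625 = 90.4615 / 0.3129625 ≈ 289.05.

z_LC = 289.05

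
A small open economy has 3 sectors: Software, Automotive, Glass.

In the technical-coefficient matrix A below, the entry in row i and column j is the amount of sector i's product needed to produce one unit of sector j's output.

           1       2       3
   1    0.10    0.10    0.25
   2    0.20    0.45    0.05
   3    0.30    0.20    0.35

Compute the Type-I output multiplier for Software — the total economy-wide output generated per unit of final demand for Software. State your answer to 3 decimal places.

m_1 = 2.824

I − A =
  [   0.90    -0.10    -0.25]
  [  -0.20     0.55    -0.05]
  [  -0.30    -0.20     0.65]
Cofactors of I−A, C_ij = (−1)^(i+j)·(minor ij) (rows/columns in the sector order above):
  C_11 = (0.55)(0.65) − (-0.05)(-0.20) = 0.3475
  C_12 = −[(-0.20)(0.65) − (-0.05)(-0.30)] = 0.1450
  C_13 = (-0.20)(-0.20) − (0.55)(-0.30) = 0.2050
  C_21 = −[(-0.10)(0.65) − (-0.25)(-0.20)] = 0.1150
  C_22 = (0.90)(0.65) − (-0.25)(-0.30) = 0.5100
  C_23 = −[(0.90)(-0.20) − (-0.10)(-0.30)] = 0.2100
  C_31 = (-0.10)(-0.05) − (-0.25)(0.55) = 0.1425
  C_32 = −[(0.90)(-0.05) − (-0.25)(-0.20)] = 0.0950
  C_33 = (0.90)(0.55) − (-0.10)(-0.20) = 0.4750
det(I−A) = Σ_j (I−A)_1j·C_1j = (0.90)(0.3475) + (-0.10)(0.1450) + (-0.25)(0.2050) = 0.2470
adj(I−A) = Cᵀ =
  [ 0.3475   0.1150   0.1425]
  [ 0.1450   0.5100   0.0950]
  [ 0.2050   0.2100   0.4750]
(I − A)⁻¹ = adj(I−A) / det(I−A) ≈
  [   1.4069     0.4656     0.5769]
  [   0.5870     2.0648     0.3846]
  [   0.8300     0.8502     1.9231]
The output multiplier for sector j is the column-j sum of the Leontief inverse (I − A)⁻¹ = adj(I−A) / det(I−A).
Column 1 of adj(I−A): (0.3475, 0.1450, 0.2050); det(I−A) = 0.2470.
m_1 = (0.3475 + 0.1450 + 0.2050) / 0.2470 = 0.6975 / 0.2470 ≈ 2.824.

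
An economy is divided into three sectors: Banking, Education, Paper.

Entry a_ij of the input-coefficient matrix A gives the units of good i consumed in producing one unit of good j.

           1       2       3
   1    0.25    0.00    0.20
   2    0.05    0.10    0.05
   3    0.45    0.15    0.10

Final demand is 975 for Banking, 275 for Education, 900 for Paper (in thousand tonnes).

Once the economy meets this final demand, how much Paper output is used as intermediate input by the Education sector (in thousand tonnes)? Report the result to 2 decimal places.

z_32 = 77.82

I − A =
  [   0.75     0.00    -0.20]
  [  -0.05     0.90    -0.05]
  [  -0.45    -0.15     0.90]
Cofactors of I−A, C_ij = (−1)^(i+j)·(minor ij) (rows/columns in the sector order above):
  C_11 = (0.90)(0.90) − (-0.05)(-0.15) = 0.8025
  C_12 = −[(-0.05)(0.90) − (-0.05)(-0.45)] = 0.0675
  C_13 = (-0.05)(-0.15) − (0.90)(-0.45) = 0.4125
  C_21 = −[(0.00)(0.90) − (-0.20)(-0.15)] = 0.0300
  C_22 = (0.75)(0.90) − (-0.20)(-0.45) = 0.5850
  C_23 = −[(0.75)(-0.15) − (0.00)(-0.45)] = 0.1125
  C_31 = (0.00)(-0.05) − (-0.20)(0.90) = 0.1800
  C_32 = −[(0.75)(-0.05) − (-0.20)(-0.05)] = 0.0475
  C_33 = (0.75)(0.90) − (0.00)(-0.05) = 0.6750
det(I−A) = Σ_j (I−A)_1j·C_1j = (0.75)(0.8025) + (0.00)(0.0675) + (-0.20)(0.4125) = 0.519375
adj(I−A) = Cᵀ =
  [ 0.8025   0.0300   0.1800]
  [ 0.0675   0.5850   0.0475]
  [ 0.4125   0.1125   0.6750]
(I − A)⁻¹ = adj(I−A) / det(I−A) ≈
  [   1.5451     0.0578     0.3466]
  [   0.1300     1.1264     0.0915]
  [   0.7942     0.2166     1.2996]
First solve x = (I − A)⁻¹ d = adj(I−A)·d / det(I−A); in particular x_2 = (0.0675·975 + 0.5850·275 + 0.0475·900) / 0.519375 = 269.4375 / 0.519375 ≈ 518.7726.
Intermediate flow from 3 to 2: z_32 = a_32 · x_2 = 0.15 × 269.4375 / 0.519375 = 40.415625 / 0.519375 ≈ 77.82.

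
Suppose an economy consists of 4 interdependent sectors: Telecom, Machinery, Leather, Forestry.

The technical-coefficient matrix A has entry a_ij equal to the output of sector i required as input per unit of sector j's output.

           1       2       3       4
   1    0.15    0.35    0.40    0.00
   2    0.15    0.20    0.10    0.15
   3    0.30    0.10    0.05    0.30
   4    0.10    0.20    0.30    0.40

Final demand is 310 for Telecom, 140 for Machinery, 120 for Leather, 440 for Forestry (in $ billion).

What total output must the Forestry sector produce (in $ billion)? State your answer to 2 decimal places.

I − A =
  [   0.85    -0.35    -0.40     0.00]
  [  -0.15     0.80    -0.10    -0.15]
  [  -0.30    -0.10     0.95    -0.30]
  [  -0.10    -0.20    -0.30     0.60]
Compute the cofactors C_ij = (−1)^(i+j)·(3×3 minor ij) of I−A; the adjugate is their transpose:
adj(I−A) = Cᵀ =
  [ 0.339000   0.216000   0.216750   0.162375]
  [ 0.120750   0.324000   0.131250   0.146625]
  [ 0.178500   0.175500   0.345750   0.216750]
  [ 0.186000   0.231750   0.252750   0.475125]
det(I−A) = Σ_j (I−A)_1j·C_1j = (0.85)(0.339000) + (-0.35)(0.120750) + (-0.40)(0.178500) + (0.00)(0.186000) = 0.1744875
(I − A)⁻¹ = adj(I−A) / det(I−A) ≈
  [   1.9428     1.2379     1.2422     0.9306]
  [   0.6920     1.8569     0.7522     0.8403]
  [   1.0230     1.0058     1.9815     1.2422]
  [   1.0660     1.3282     1.4485     2.7230]
x = (I − A)⁻¹ d = adj(I−A)·d / det(I−A), with det(I−A) = 0.1744875:
  x_1 = (0.339000·310 + 0.216000·140 + 0.216750·120 + 0.162375·440) / 0.1744875 = 232.785 / 0.1744875 ≈ 1334.11
  x_2 = (0.120750·310 + 0.324000·140 + 0.131250·120 + 0.146625·440) / 0.1744875 = 163.0575 / 0.1744875 ≈ 934.49
  x_3 = (0.178500·310 + 0.175500·140 + 0.345750·120 + 0.216750·440) / 0.1744875 = 216.765 / 0.1744875 ≈ 1242.30
  x_4 = (0.186000·310 + 0.231750·140 + 0.252750·120 + 0.475125·440) / 0.1744875 = 329.49 / 0.1744875 ≈ 1888.33

x_4 = 1888.33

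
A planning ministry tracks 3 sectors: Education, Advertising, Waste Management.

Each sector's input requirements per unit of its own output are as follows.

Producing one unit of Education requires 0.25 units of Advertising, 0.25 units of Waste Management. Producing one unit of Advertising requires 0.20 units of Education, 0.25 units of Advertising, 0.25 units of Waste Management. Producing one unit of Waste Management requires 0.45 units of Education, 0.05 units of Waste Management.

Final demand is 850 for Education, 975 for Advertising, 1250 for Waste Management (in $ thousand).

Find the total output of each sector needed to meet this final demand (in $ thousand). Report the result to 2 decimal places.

x_E = 2393.55, x_A = 2097.85, x_W = 2497.74

I − A =
  [   1.00    -0.20    -0.45]
  [  -0.25     0.75     0.00]
  [  -0.25    -0.25     0.95]
Cofactors of I−A, C_ij = (−1)^(i+j)·(minor ij) (rows/columns in the sector order above):
  C_11 = (0.75)(0.95) − (0.00)(-0.25) = 0.7125
  C_12 = −[(-0.25)(0.95) − (0.00)(-0.25)] = 0.2375
  C_13 = (-0.25)(-0.25) − (0.75)(-0.25) = 0.2500
  C_21 = −[(-0.20)(0.95) − (-0.45)(-0.25)] = 0.3025
  C_22 = (1.00)(0.95) − (-0.45)(-0.25) = 0.8375
  C_23 = −[(1.00)(-0.25) − (-0.20)(-0.25)] = 0.3000
  C_31 = (-0.20)(0.00) − (-0.45)(0.75) = 0.3375
  C_32 = −[(1.00)(0.00) − (-0.45)(-0.25)] = 0.1125
  C_33 = (1.00)(0.75) − (-0.20)(-0.25) = 0.7000
det(I−A) = Σ_j (I−A)_1j·C_1j = (1.00)(0.7125) + (-0.20)(0.2375) + (-0.45)(0.2500) = 0.5525
adj(I−A) = Cᵀ =
  [ 0.7125   0.3025   0.3375]
  [ 0.2375   0.8375   0.1125]
  [ 0.2500   0.3000   0.7000]
(I − A)⁻¹ = adj(I−A) / det(I−A) ≈
  [   1.2896     0.5475     0.6109]
  [   0.4299     1.5158     0.2036]
  [   0.4525     0.5430     1.2670]
x = (I − A)⁻¹ d = adj(I−A)·d / det(I−A), with det(I−A) = 0.5525:
  x_E = (0.7125·850 + 0.3025·975 + 0.3375·1250) / 0.5525 = 1322.4375 / 0.5525 ≈ 2393.55
  x_A = (0.2375·850 + 0.8375·975 + 0.1125·1250) / 0.5525 = 1159.0625 / 0.5525 ≈ 2097.85
  x_W = (0.2500·850 + 0.3000·975 + 0.7000·1250) / 0.5525 = 1380.00 / 0.5525 ≈ 2497.74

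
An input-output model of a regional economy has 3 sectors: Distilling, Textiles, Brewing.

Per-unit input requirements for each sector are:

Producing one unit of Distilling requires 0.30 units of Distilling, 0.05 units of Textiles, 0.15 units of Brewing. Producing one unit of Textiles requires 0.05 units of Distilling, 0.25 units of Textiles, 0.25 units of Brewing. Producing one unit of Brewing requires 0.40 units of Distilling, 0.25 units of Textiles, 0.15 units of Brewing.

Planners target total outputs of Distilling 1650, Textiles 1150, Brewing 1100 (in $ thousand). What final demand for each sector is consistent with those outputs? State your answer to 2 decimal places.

d_1 = 657.50, d_2 = 505.00, d_3 = 400.00

I − A =
  [   0.70    -0.05    -0.40]
  [  -0.05     0.75    -0.25]
  [  -0.15    -0.25     0.85]
d = (I − A) x:
  d_1 = (+0.70)·1650 + (-0.05)·1150 + (-0.40)·1100 = 657.50
  d_2 = (-0.05)·1650 + (+0.75)·1150 + (-0.25)·1100 = 505.00
  d_3 = (-0.15)·1650 + (-0.25)·1150 + (+0.85)·1100 = 400.00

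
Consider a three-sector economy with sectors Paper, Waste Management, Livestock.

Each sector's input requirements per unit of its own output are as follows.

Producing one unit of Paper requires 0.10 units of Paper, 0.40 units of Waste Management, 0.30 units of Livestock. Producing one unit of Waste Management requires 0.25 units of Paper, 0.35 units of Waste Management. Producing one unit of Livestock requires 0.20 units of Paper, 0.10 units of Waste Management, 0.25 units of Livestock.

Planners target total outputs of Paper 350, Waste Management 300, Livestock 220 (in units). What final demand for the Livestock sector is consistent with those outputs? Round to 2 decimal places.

d_L = 60.00

I − A =
  [   0.90    -0.25    -0.20]
  [  -0.40     0.65    -0.10]
  [  -0.30     0.00     0.75]
d = (I − A) x:
  d_P = (+0.90)·350 + (-0.25)·300 + (-0.20)·220 = 196.00
  d_W = (-0.40)·350 + (+0.65)·300 + (-0.10)·220 = 33.00
  d_L = (-0.30)·350 + (+0.00)·300 + (+0.75)·220 = 60.00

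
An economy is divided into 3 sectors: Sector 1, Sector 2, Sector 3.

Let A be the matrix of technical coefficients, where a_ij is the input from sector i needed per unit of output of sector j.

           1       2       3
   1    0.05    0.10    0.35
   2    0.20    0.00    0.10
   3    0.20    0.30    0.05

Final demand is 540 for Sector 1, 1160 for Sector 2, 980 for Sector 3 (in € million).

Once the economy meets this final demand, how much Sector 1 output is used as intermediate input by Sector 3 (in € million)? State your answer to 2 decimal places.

I − A =
  [   0.95    -0.10    -0.35]
  [  -0.20     1.00    -0.10]
  [  -0.20    -0.30     0.95]
Cofactors of I−A, C_ij = (−1)^(i+j)·(minor ij) (rows/columns in the sector order above):
  C_11 = (1.00)(0.95) − (-0.10)(-0.30) = 0.9200
  C_12 = −[(-0.20)(0.95) − (-0.10)(-0.20)] = 0.2100
  C_13 = (-0.20)(-0.30) − (1.00)(-0.20) = 0.2600
  C_21 = −[(-0.10)(0.95) − (-0.35)(-0.30)] = 0.2000
  C_22 = (0.95)(0.95) − (-0.35)(-0.20) = 0.8325
  C_23 = −[(0.95)(-0.30) − (-0.10)(-0.20)] = 0.3050
  C_31 = (-0.10)(-0.10) − (-0.35)(1.00) = 0.3600
  C_32 = −[(0.95)(-0.10) − (-0.35)(-0.20)] = 0.1650
  C_33 = (0.95)(1.00) − (-0.10)(-0.20) = 0.9300
det(I−A) = Σ_j (I−A)_1j·C_1j = (0.95)(0.9200) + (-0.10)(0.2100) + (-0.35)(0.2600) = 0.7620
adj(I−A) = Cᵀ =
  [ 0.9200   0.2000   0.3600]
  [ 0.2100   0.8325   0.1650]
  [ 0.2600   0.3050   0.9300]
(I − A)⁻¹ = adj(I−A) / det(I−A) ≈
  [   1.2073     0.2625     0.4724]
  [   0.2756     1.0925     0.2165]
  [   0.3412     0.4003     1.2205]
First solve x = (I − A)⁻¹ d = adj(I−A)·d / det(I−A); in particular x_3 = (0.2600·540 + 0.3050·1160 + 0.9300·980) / 0.7620 = 1405.60 / 0.7620 ≈ 1844.6194.
Intermediate flow from 1 to 3: z_13 = a_13 · x_3 = 0.35 × 1405.60 / 0.7620 = 491.96 / 0.7620 ≈ 645.62.

z_13 = 645.62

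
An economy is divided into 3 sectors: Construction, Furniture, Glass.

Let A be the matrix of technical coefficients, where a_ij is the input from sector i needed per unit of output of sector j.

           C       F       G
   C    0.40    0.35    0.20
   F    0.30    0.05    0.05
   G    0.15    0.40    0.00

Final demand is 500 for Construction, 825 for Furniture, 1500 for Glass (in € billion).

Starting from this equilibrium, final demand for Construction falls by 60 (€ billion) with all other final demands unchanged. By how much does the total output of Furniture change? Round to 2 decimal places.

I − A =
  [   0.60    -0.35    -0.20]
  [  -0.30     0.95    -0.05]
  [  -0.15    -0.40     1.00]
Cofactors of I−A, C_ij = (−1)^(i+j)·(minor ij) (rows/columns in the sector order above):
  C_11 = (0.95)(1.00) − (-0.05)(-0.40) = 0.9300
  C_12 = −[(-0.30)(1.00) − (-0.05)(-0.15)] = 0.3075
  C_13 = (-0.30)(-0.40) − (0.95)(-0.15) = 0.2625
  C_21 = −[(-0.35)(1.00) − (-0.20)(-0.40)] = 0.4300
  C_22 = (0.60)(1.00) − (-0.20)(-0.15) = 0.5700
  C_23 = −[(0.60)(-0.40) − (-0.35)(-0.15)] = 0.2925
  C_31 = (-0.35)(-0.05) − (-0.20)(0.95) = 0.2075
  C_32 = −[(0.60)(-0.05) − (-0.20)(-0.30)] = 0.0900
  C_33 = (0.60)(0.95) − (-0.35)(-0.30) = 0.4650
det(I−A) = Σ_j (I−A)_1j·C_1j = (0.60)(0.9300) + (-0.35)(0.3075) + (-0.20)(0.2625) = 0.397875
adj(I−A) = Cᵀ =
  [ 0.9300   0.4300   0.2075]
  [ 0.3075   0.5700   0.0900]
  [ 0.2625   0.2925   0.4650]
(I − A)⁻¹ = adj(I−A) / det(I−A) ≈
  [   2.3374     1.0807     0.5215]
  [   0.7729     1.4326     0.2262]
  [   0.6598     0.7352     1.1687]
Δx = (I − A)⁻¹ Δd with Δd having -60 in the Construction component and 0 elsewhere.
So Δx_F = L_FC · (-60), where L_FC = adj(I−A)_FC / det(I−A) = 0.3075 / 0.397875.
Δx_F = 0.3075 × (-60) / 0.397875 = -18.45 / 0.397875 ≈ -46.37.

Δx_F = -46.37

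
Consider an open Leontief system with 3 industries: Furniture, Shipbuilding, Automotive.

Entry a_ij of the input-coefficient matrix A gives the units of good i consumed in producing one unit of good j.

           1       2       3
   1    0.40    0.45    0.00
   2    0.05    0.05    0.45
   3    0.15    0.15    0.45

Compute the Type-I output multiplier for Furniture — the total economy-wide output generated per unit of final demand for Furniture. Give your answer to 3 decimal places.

I − A =
  [   0.60    -0.45     0.00]
  [  -0.05     0.95    -0.45]
  [  -0.15    -0.15     0.55]
Cofactors of I−A, C_ij = (−1)^(i+j)·(minor ij) (rows/columns in the sector order above):
  C_11 = (0.95)(0.55) − (-0.45)(-0.15) = 0.4550
  C_12 = −[(-0.05)(0.55) − (-0.45)(-0.15)] = 0.0950
  C_13 = (-0.05)(-0.15) − (0.95)(-0.15) = 0.1500
  C_21 = −[(-0.45)(0.55) − (0.00)(-0.15)] = 0.2475
  C_22 = (0.60)(0.55) − (0.00)(-0.15) = 0.3300
  C_23 = −[(0.60)(-0.15) − (-0.45)(-0.15)] = 0.1575
  C_31 = (-0.45)(-0.45) − (0.00)(0.95) = 0.2025
  C_32 = −[(0.60)(-0.45) − (0.00)(-0.05)] = 0.2700
  C_33 = (0.60)(0.95) − (-0.45)(-0.05) = 0.5475
det(I−A) = Σ_j (I−A)_1j·C_1j = (0.60)(0.4550) + (-0.45)(0.0950) + (0.00)(0.1500) = 0.23025
adj(I−A) = Cᵀ =
  [ 0.4550   0.2475   0.2025]
  [ 0.0950   0.3300   0.2700]
  [ 0.1500   0.1575   0.5475]
(I − A)⁻¹ = adj(I−A) / det(I−A) ≈
  [   1.9761     1.0749     0.8795]
  [   0.4126     1.4332     1.1726]
  [   0.6515     0.6840     2.3779]
The output multiplier for sector j is the column-j sum of the Leontief inverse (I − A)⁻¹ = adj(I−A) / det(I−A).
Column 1 of adj(I−A): (0.4550, 0.0950, 0.1500); det(I−A) = 0.23025.
m_1 = (0.4550 + 0.0950 + 0.1500) / 0.23025 = 0.70 / 0.23025 ≈ 3.040.

m_1 = 3.040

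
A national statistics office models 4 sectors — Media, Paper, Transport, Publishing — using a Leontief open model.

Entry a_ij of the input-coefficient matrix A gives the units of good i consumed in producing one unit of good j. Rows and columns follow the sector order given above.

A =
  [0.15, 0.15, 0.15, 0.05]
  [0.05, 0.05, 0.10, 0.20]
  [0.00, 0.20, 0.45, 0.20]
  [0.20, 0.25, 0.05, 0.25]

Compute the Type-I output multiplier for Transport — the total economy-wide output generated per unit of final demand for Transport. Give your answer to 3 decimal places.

m_3 = 3.183

I − A =
  [   0.85    -0.15    -0.15    -0.05]
  [  -0.05     0.95    -0.10    -0.20]
  [   0.00    -0.20     0.55    -0.20]
  [  -0.20    -0.25    -0.05     0.75]
Compute the cofactors C_ij = (−1)^(i+j)·(3×3 minor ij) of I−A; the adjugate is their transpose:
adj(I−A) = Cᵀ =
  [ 0.332875   0.097750   0.115750   0.079125]
  [ 0.046125   0.330625   0.083000   0.113375]
  [ 0.056000   0.174000   0.541375   0.194500]
  [ 0.107875   0.147875   0.094625   0.421500]
det(I−A) = Σ_j (I−A)_1j·C_1j = (0.85)(0.332875) + (-0.15)(0.046125) + (-0.15)(0.056000) + (-0.05)(0.107875) = 0.26223125
(I − A)⁻¹ = adj(I−A) / det(I−A) ≈
  [   1.2694     0.3728     0.4414     0.3017]
  [   0.1759     1.2608     0.3165     0.4323]
  [   0.2136     0.6635     2.0645     0.7417]
  [   0.4114     0.5639     0.3608     1.6074]
The output multiplier for sector j is the column-j sum of the Leontief inverse (I − A)⁻¹ = adj(I−A) / det(I−A).
Column 3 of adj(I−A): (0.115750, 0.083000, 0.541375, 0.094625); det(I−A) = 0.26223125.
m_3 = (0.115750 + 0.083000 + 0.541375 + 0.094625) / 0.26223125 = 0.83475 / 0.26223125 ≈ 3.183.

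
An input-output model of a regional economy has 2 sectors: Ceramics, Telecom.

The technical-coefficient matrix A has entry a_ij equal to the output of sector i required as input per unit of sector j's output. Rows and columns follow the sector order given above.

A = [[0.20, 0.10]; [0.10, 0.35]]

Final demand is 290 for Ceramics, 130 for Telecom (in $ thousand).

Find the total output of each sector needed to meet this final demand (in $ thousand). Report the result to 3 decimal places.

I − A =
  [   0.80    -0.10]
  [  -0.10     0.65]
det(I−A) = (0.80)(0.65) − (-0.10)(-0.10) = 0.5100
adj(I−A) = [[0.65, 0.10], [0.10, 0.80]]
(I − A)⁻¹ = adj(I−A) / det(I−A) ≈
  [   1.2745     0.1961]
  [   0.1961     1.5686]
x = (I − A)⁻¹ d = adj(I−A)·d / det(I−A), with det(I−A) = 0.5100:
  x_C = (0.65·290 + 0.10·130) / 0.5100 = 201.50 / 0.5100 ≈ 395.098
  x_T = (0.10·290 + 0.80·130) / 0.5100 = 133.00 / 0.5100 ≈ 260.784

x_C = 395.098, x_T = 260.784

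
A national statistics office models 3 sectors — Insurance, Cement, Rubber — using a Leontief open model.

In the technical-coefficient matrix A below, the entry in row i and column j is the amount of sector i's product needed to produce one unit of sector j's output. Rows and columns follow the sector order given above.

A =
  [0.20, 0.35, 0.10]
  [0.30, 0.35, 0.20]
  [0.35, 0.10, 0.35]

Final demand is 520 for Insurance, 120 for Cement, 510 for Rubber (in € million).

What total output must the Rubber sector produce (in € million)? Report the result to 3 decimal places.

x_3 = 1817.445

I − A =
  [   0.80    -0.35    -0.10]
  [  -0.30     0.65    -0.20]
  [  -0.35    -0.10     0.65]
Cofactors of I−A, C_ij = (−1)^(i+j)·(minor ij) (rows/columns in the sector order above):
  C_11 = (0.65)(0.65) − (-0.20)(-0.10) = 0.4025
  C_12 = −[(-0.30)(0.65) − (-0.20)(-0.35)] = 0.2650
  C_13 = (-0.30)(-0.10) − (0.65)(-0.35) = 0.2575
  C_21 = −[(-0.35)(0.65) − (-0.10)(-0.10)] = 0.2375
  C_22 = (0.80)(0.65) − (-0.10)(-0.35) = 0.4850
  C_23 = −[(0.80)(-0.10) − (-0.35)(-0.35)] = 0.2025
  C_31 = (-0.35)(-0.20) − (-0.10)(0.65) = 0.1350
  C_32 = −[(0.80)(-0.20) − (-0.10)(-0.30)] = 0.1900
  C_33 = (0.80)(0.65) − (-0.35)(-0.30) = 0.4150
det(I−A) = Σ_j (I−A)_1j·C_1j = (0.80)(0.4025) + (-0.35)(0.2650) + (-0.10)(0.2575) = 0.2035
adj(I−A) = Cᵀ =
  [ 0.4025   0.2375   0.1350]
  [ 0.2650   0.4850   0.1900]
  [ 0.2575   0.2025   0.4150]
(I − A)⁻¹ = adj(I−A) / det(I−A) ≈
  [   1.9779     1.1671     0.6634]
  [   1.3022     2.3833     0.9337]
  [   1.2654     0.9951     2.0393]
x = (I − A)⁻¹ d = adj(I−A)·d / det(I−A), with det(I−A) = 0.2035:
  x_1 = (0.4025·520 + 0.2375·120 + 0.1350·510) / 0.2035 = 306.65 / 0.2035 ≈ 1506.880
  x_2 = (0.2650·520 + 0.4850·120 + 0.1900·510) / 0.2035 = 292.90 / 0.2035 ≈ 1439.312
  x_3 = (0.2575·520 + 0.2025·120 + 0.4150·510) / 0.2035 = 369.85 / 0.2035 ≈ 1817.445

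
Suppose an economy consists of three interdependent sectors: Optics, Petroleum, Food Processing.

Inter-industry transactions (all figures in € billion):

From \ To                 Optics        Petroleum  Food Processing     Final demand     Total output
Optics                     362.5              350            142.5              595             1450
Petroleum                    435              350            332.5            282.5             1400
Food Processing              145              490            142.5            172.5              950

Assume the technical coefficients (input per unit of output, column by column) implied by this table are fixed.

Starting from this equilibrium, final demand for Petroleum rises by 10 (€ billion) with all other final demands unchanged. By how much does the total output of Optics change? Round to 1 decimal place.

Technical coefficients a_ij = z_ij / X_j:
  a_OO = 362.5/1450 = 0.25, a_PO = 435/1450 = 0.30, a_FO = 145/1450 = 0.10
  a_OP = 350/1400 = 0.25, a_PP = 350/1400 = 0.25, a_FP = 490/1400 = 0.35
  a_OF = 142.5/950 = 0.15, a_PF = 332.5/950 = 0.35, a_FF = 142.5/950 = 0.15
I − A =
  [   0.75    -0.25    -0.15]
  [  -0.30     0.75    -0.35]
  [  -0.10    -0.35     0.85]
Cofactors of I−A, C_ij = (−1)^(i+j)·(minor ij) (rows/columns in the sector order above):
  C_11 = (0.75)(0.85) − (-0.35)(-0.35) = 0.5150
  C_12 = −[(-0.30)(0.85) − (-0.35)(-0.10)] = 0.2900
  C_13 = (-0.30)(-0.35) − (0.75)(-0.10) = 0.1800
  C_21 = −[(-0.25)(0.85) − (-0.15)(-0.35)] = 0.2650
  C_22 = (0.75)(0.85) − (-0.15)(-0.10) = 0.6225
  C_23 = −[(0.75)(-0.35) − (-0.25)(-0.10)] = 0.2875
  C_31 = (-0.25)(-0.35) − (-0.15)(0.75) = 0.2000
  C_32 = −[(0.75)(-0.35) − (-0.15)(-0.30)] = 0.3075
  C_33 = (0.75)(0.75) − (-0.25)(-0.30) = 0.4875
det(I−A) = Σ_j (I−A)_1j·C_1j = (0.75)(0.5150) + (-0.25)(0.2900) + (-0.15)(0.1800) = 0.28675
adj(I−A) = Cᵀ =
  [ 0.5150   0.2650   0.2000]
  [ 0.2900   0.6225   0.3075]
  [ 0.1800   0.2875   0.4875]
(I − A)⁻¹ = adj(I−A) / det(I−A) ≈
  [   1.7960     0.9241     0.6975]
  [   1.0113     2.1709     1.0724]
  [   0.6277     1.0026     1.7001]
Δx = (I − A)⁻¹ Δd with Δd having +10 in the Petroleum component and 0 elsewhere.
So Δx_O = L_OP · (+10), where L_OP = adj(I−A)_OP / det(I−A) = 0.2650 / 0.28675.
Δx_O = 0.2650 × (+10) / 0.28675 = 2.65 / 0.28675 ≈ 9.2.

Δx_O = 9.2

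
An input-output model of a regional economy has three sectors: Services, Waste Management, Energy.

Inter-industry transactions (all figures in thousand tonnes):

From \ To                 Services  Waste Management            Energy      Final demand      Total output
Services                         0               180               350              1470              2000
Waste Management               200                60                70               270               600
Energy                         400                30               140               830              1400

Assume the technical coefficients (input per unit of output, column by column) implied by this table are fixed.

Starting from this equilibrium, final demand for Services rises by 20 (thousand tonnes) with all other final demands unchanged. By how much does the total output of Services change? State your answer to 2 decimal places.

Technical coefficients a_ij = z_ij / X_j:
  a_11 = 0/2000 = 0.00, a_21 = 200/2000 = 0.10, a_31 = 400/2000 = 0.20
  a_12 = 180/600 = 0.30, a_22 = 60/600 = 0.10, a_32 = 30/600 = 0.05
  a_13 = 350/1400 = 0.25, a_23 = 70/1400 = 0.05, a_33 = 140/1400 = 0.10
I − A =
  [   1.00    -0.30    -0.25]
  [  -0.10     0.90    -0.05]
  [  -0.20    -0.05     0.90]
Cofactors of I−A, C_ij = (−1)^(i+j)·(minor ij) (rows/columns in the sector order above):
  C_11 = (0.90)(0.90) − (-0.05)(-0.05) = 0.8075
  C_12 = −[(-0.10)(0.90) − (-0.05)(-0.20)] = 0.1000
  C_13 = (-0.10)(-0.05) − (0.90)(-0.20) = 0.1850
  C_21 = −[(-0.30)(0.90) − (-0.25)(-0.05)] = 0.2825
  C_22 = (1.00)(0.90) − (-0.25)(-0.20) = 0.8500
  C_23 = −[(1.00)(-0.05) − (-0.30)(-0.20)] = 0.1100
  C_31 = (-0.30)(-0.05) − (-0.25)(0.90) = 0.2400
  C_32 = −[(1.00)(-0.05) − (-0.25)(-0.10)] = 0.0750
  C_33 = (1.00)(0.90) − (-0.30)(-0.10) = 0.8700
det(I−A) = Σ_j (I−A)_1j·C_1j = (1.00)(0.8075) + (-0.30)(0.1000) + (-0.25)(0.1850) = 0.73125
adj(I−A) = Cᵀ =
  [ 0.8075   0.2825   0.2400]
  [ 0.1000   0.8500   0.0750]
  [ 0.1850   0.1100   0.8700]
(I − A)⁻¹ = adj(I−A) / det(I−A) ≈
  [   1.1043     0.3863     0.3282]
  [   0.1368     1.1624     0.1026]
  [   0.2530     0.1504     1.1897]
Δx = (I − A)⁻¹ Δd with Δd having +20 in the Services component and 0 elsewhere.
So Δx_1 = L_11 · (+20), where L_11 = adj(I−A)_11 / det(I−A) = 0.8075 / 0.73125.
Δx_1 = 0.8075 × (+20) / 0.73125 = 16.15 / 0.73125 ≈ 22.09.

Δx_1 = 22.09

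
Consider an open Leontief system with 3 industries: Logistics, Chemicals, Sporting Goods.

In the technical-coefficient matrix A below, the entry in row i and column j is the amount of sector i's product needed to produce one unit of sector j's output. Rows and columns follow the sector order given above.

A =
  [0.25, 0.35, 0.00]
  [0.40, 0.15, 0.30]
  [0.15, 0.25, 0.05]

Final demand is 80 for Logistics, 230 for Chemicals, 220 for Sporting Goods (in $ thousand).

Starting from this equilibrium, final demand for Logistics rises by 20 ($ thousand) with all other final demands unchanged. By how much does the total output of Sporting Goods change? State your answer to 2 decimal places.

I − A =
  [   0.75    -0.35     0.00]
  [  -0.40     0.85    -0.30]
  [  -0.15    -0.25     0.95]
Cofactors of I−A, C_ij = (−1)^(i+j)·(minor ij) (rows/columns in the sector order above):
  C_11 = (0.85)(0.95) − (-0.30)(-0.25) = 0.7325
  C_12 = −[(-0.40)(0.95) − (-0.30)(-0.15)] = 0.4250
  C_13 = (-0.40)(-0.25) − (0.85)(-0.15) = 0.2275
  C_21 = −[(-0.35)(0.95) − (0.00)(-0.25)] = 0.3325
  C_22 = (0.75)(0.95) − (0.00)(-0.15) = 0.7125
  C_23 = −[(0.75)(-0.25) − (-0.35)(-0.15)] = 0.2400
  C_31 = (-0.35)(-0.30) − (0.00)(0.85) = 0.1050
  C_32 = −[(0.75)(-0.30) − (0.00)(-0.40)] = 0.2250
  C_33 = (0.75)(0.85) − (-0.35)(-0.40) = 0.4975
det(I−A) = Σ_j (I−A)_1j·C_1j = (0.75)(0.7325) + (-0.35)(0.4250) + (0.00)(0.2275) = 0.400625
adj(I−A) = Cᵀ =
  [ 0.7325   0.3325   0.1050]
  [ 0.4250   0.7125   0.2250]
  [ 0.2275   0.2400   0.4975]
(I − A)⁻¹ = adj(I−A) / det(I−A) ≈
  [   1.8284     0.8300     0.2621]
  [   1.0608     1.7785     0.5616]
  [   0.5679     0.5991     1.2418]
Δx = (I − A)⁻¹ Δd with Δd having +20 in the Logistics component and 0 elsewhere.
So Δx_S = L_SL · (+20), where L_SL = adj(I−A)_SL / det(I−A) = 0.2275 / 0.400625.
Δx_S = 0.2275 × (+20) / 0.400625 = 4.55 / 0.400625 ≈ 11.36.

Δx_S = 11.36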